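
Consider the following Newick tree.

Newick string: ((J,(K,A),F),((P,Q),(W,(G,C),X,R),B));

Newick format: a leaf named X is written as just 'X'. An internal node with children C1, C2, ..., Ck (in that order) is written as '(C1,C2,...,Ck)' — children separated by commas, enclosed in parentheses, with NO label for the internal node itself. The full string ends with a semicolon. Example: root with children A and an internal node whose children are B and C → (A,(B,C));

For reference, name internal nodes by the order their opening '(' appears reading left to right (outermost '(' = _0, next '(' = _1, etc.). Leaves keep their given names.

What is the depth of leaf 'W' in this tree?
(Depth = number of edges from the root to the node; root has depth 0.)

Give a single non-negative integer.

Answer: 3

Derivation:
Newick: ((J,(K,A),F),((P,Q),(W,(G,C),X,R),B));
Naming internals by '(' encounter order: outermost '(' = _0, next = _1, ...
Query node: W
Path from root: _0 -> _3 -> _5 -> W
Depth of W: 3 (number of edges from root)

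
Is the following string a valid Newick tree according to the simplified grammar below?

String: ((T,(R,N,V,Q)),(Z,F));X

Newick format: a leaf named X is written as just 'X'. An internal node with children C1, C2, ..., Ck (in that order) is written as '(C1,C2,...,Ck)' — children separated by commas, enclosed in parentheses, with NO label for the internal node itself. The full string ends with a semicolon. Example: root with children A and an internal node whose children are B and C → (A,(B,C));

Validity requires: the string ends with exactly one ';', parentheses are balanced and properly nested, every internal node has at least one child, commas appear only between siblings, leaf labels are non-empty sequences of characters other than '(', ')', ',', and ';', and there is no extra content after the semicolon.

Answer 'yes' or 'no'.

Answer: no

Derivation:
Input: ((T,(R,N,V,Q)),(Z,F));X
Paren balance: 4 '(' vs 4 ')' OK
Ends with single ';': False
Full parse: FAILS (must end with ;)
Valid: False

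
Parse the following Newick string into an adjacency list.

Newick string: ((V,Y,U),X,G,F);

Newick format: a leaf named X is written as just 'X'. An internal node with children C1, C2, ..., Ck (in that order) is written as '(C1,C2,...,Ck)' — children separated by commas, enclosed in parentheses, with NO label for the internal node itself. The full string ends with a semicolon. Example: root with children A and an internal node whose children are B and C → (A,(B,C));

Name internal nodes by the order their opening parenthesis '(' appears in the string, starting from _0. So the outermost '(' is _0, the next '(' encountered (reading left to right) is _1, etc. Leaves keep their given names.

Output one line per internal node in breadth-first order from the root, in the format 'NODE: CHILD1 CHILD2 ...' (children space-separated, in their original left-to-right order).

Input: ((V,Y,U),X,G,F);
Scanning left-to-right, naming '(' by encounter order:
  pos 0: '(' -> open internal node _0 (depth 1)
  pos 1: '(' -> open internal node _1 (depth 2)
  pos 7: ')' -> close internal node _1 (now at depth 1)
  pos 14: ')' -> close internal node _0 (now at depth 0)
Total internal nodes: 2
BFS adjacency from root:
  _0: _1 X G F
  _1: V Y U

Answer: _0: _1 X G F
_1: V Y U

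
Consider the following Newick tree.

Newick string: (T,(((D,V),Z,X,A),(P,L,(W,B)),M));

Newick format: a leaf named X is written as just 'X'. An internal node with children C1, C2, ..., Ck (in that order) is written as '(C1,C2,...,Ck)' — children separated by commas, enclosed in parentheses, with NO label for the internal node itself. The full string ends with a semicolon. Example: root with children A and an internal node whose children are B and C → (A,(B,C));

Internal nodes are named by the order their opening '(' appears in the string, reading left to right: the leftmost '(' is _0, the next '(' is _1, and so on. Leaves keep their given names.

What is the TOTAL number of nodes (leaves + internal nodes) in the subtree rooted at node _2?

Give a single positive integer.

Newick: (T,(((D,V),Z,X,A),(P,L,(W,B)),M));
Locate _2: it is the '(' at position 4 (the 3rd '(' reading left to right).
Query: subtree rooted at _2
_2: subtree_size = 1 + 6
  _3: subtree_size = 1 + 2
    D: subtree_size = 1 + 0
    V: subtree_size = 1 + 0
  Z: subtree_size = 1 + 0
  X: subtree_size = 1 + 0
  A: subtree_size = 1 + 0
Total subtree size of _2: 7

Answer: 7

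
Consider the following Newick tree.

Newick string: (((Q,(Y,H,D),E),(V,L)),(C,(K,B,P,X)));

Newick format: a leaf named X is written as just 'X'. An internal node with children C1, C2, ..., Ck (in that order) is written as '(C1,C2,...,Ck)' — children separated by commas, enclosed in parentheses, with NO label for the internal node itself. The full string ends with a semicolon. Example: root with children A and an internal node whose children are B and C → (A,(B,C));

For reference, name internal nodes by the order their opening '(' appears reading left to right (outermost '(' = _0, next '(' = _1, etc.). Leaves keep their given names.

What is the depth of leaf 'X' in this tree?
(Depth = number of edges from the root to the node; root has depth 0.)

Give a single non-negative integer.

Answer: 3

Derivation:
Newick: (((Q,(Y,H,D),E),(V,L)),(C,(K,B,P,X)));
Naming internals by '(' encounter order: outermost '(' = _0, next = _1, ...
Query node: X
Path from root: _0 -> _5 -> _6 -> X
Depth of X: 3 (number of edges from root)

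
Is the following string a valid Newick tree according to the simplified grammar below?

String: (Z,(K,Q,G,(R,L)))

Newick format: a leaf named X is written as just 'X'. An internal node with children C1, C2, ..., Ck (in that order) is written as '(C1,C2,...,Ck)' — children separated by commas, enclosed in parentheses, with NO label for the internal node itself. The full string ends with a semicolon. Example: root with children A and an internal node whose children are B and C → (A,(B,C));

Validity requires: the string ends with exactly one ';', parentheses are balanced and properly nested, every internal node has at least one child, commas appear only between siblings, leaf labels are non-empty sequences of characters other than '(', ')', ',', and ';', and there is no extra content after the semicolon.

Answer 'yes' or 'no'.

Answer: no

Derivation:
Input: (Z,(K,Q,G,(R,L)))
Paren balance: 3 '(' vs 3 ')' OK
Ends with single ';': False
Full parse: FAILS (must end with ;)
Valid: False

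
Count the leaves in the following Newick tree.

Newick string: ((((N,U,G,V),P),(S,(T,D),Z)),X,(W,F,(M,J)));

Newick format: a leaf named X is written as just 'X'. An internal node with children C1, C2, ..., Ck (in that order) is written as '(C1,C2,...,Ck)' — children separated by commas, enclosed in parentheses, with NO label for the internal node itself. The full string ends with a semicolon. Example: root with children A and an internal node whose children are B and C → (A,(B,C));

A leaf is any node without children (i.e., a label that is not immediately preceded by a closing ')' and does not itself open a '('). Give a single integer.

Newick: ((((N,U,G,V),P),(S,(T,D),Z)),X,(W,F,(M,J)));
Scan left-to-right; a leaf is any maximal label run not followed by '(':
  pos 4: leaf 'N' → count = 1
  pos 6: leaf 'U' → count = 2
  pos 8: leaf 'G' → count = 3
  pos 10: leaf 'V' → count = 4
  pos 13: leaf 'P' → count = 5
  pos 17: leaf 'S' → count = 6
  pos 20: leaf 'T' → count = 7
  pos 22: leaf 'D' → count = 8
  pos 25: leaf 'Z' → count = 9
  pos 29: leaf 'X' → count = 10
  pos 32: leaf 'W' → count = 11
  pos 34: leaf 'F' → count = 12
  pos 37: leaf 'M' → count = 13
  pos 39: leaf 'J' → count = 14
Total leaves: 14

Answer: 14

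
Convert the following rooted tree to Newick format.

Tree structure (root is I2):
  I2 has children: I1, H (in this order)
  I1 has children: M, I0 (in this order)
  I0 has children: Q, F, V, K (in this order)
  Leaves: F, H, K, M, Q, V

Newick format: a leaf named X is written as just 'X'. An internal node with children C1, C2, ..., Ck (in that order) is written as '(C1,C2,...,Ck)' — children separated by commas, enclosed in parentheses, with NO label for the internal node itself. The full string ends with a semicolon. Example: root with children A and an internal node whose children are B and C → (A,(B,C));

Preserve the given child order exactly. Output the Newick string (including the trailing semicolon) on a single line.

internal I2 with children ['I1', 'H']
  internal I1 with children ['M', 'I0']
    leaf 'M' → 'M'
    internal I0 with children ['Q', 'F', 'V', 'K']
      leaf 'Q' → 'Q'
      leaf 'F' → 'F'
      leaf 'V' → 'V'
      leaf 'K' → 'K'
    → '(Q,F,V,K)'
  → '(M,(Q,F,V,K))'
  leaf 'H' → 'H'
→ '((M,(Q,F,V,K)),H)'
Final: ((M,(Q,F,V,K)),H);

Answer: ((M,(Q,F,V,K)),H);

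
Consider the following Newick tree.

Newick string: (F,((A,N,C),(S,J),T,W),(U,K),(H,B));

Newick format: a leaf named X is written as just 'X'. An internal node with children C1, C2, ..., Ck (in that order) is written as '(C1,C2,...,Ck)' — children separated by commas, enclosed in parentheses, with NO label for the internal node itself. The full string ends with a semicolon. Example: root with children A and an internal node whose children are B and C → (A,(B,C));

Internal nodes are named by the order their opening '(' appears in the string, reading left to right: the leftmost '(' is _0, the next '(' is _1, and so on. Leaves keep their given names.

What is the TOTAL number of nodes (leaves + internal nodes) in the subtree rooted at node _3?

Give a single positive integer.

Answer: 3

Derivation:
Newick: (F,((A,N,C),(S,J),T,W),(U,K),(H,B));
Locate _3: it is the '(' at position 12 (the 4th '(' reading left to right).
Query: subtree rooted at _3
_3: subtree_size = 1 + 2
  S: subtree_size = 1 + 0
  J: subtree_size = 1 + 0
Total subtree size of _3: 3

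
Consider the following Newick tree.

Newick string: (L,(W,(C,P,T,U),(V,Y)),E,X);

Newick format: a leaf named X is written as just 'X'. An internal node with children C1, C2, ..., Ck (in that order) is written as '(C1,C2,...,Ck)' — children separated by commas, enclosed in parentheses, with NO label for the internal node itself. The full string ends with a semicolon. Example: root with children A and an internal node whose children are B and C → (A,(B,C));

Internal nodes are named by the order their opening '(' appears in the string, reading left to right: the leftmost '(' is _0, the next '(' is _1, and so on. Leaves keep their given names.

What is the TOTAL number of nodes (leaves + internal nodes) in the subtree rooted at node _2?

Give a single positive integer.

Answer: 5

Derivation:
Newick: (L,(W,(C,P,T,U),(V,Y)),E,X);
Locate _2: it is the '(' at position 6 (the 3rd '(' reading left to right).
Query: subtree rooted at _2
_2: subtree_size = 1 + 4
  C: subtree_size = 1 + 0
  P: subtree_size = 1 + 0
  T: subtree_size = 1 + 0
  U: subtree_size = 1 + 0
Total subtree size of _2: 5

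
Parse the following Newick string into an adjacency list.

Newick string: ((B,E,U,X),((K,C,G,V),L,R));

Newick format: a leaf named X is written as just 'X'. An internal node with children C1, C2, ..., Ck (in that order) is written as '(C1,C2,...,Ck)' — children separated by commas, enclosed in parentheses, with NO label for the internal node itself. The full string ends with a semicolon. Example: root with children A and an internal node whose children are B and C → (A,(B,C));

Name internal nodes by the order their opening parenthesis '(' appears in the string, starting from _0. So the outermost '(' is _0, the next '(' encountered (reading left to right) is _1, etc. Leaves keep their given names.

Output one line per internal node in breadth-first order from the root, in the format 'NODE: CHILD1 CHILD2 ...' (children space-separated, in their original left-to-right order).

Input: ((B,E,U,X),((K,C,G,V),L,R));
Scanning left-to-right, naming '(' by encounter order:
  pos 0: '(' -> open internal node _0 (depth 1)
  pos 1: '(' -> open internal node _1 (depth 2)
  pos 9: ')' -> close internal node _1 (now at depth 1)
  pos 11: '(' -> open internal node _2 (depth 2)
  pos 12: '(' -> open internal node _3 (depth 3)
  pos 20: ')' -> close internal node _3 (now at depth 2)
  pos 25: ')' -> close internal node _2 (now at depth 1)
  pos 26: ')' -> close internal node _0 (now at depth 0)
Total internal nodes: 4
BFS adjacency from root:
  _0: _1 _2
  _1: B E U X
  _2: _3 L R
  _3: K C G V

Answer: _0: _1 _2
_1: B E U X
_2: _3 L R
_3: K C G V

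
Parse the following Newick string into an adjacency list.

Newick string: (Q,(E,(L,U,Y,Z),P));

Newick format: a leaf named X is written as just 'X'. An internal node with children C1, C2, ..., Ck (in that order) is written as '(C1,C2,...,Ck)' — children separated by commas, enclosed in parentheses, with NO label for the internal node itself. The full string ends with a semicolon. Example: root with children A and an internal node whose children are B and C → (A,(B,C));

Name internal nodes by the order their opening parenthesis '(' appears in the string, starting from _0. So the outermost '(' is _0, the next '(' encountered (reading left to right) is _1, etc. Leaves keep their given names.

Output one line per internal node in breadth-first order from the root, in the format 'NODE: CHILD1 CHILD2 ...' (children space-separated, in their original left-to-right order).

Answer: _0: Q _1
_1: E _2 P
_2: L U Y Z

Derivation:
Input: (Q,(E,(L,U,Y,Z),P));
Scanning left-to-right, naming '(' by encounter order:
  pos 0: '(' -> open internal node _0 (depth 1)
  pos 3: '(' -> open internal node _1 (depth 2)
  pos 6: '(' -> open internal node _2 (depth 3)
  pos 14: ')' -> close internal node _2 (now at depth 2)
  pos 17: ')' -> close internal node _1 (now at depth 1)
  pos 18: ')' -> close internal node _0 (now at depth 0)
Total internal nodes: 3
BFS adjacency from root:
  _0: Q _1
  _1: E _2 P
  _2: L U Y Z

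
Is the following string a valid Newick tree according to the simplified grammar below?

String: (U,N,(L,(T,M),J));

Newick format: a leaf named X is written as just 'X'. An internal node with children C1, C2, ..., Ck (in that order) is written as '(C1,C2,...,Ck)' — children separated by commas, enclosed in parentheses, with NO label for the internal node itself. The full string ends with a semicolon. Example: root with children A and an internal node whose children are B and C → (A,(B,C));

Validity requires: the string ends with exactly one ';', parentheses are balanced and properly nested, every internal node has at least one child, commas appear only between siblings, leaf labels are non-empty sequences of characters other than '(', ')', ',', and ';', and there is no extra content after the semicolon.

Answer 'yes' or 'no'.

Input: (U,N,(L,(T,M),J));
Paren balance: 3 '(' vs 3 ')' OK
Ends with single ';': True
Full parse: OK
Valid: True

Answer: yes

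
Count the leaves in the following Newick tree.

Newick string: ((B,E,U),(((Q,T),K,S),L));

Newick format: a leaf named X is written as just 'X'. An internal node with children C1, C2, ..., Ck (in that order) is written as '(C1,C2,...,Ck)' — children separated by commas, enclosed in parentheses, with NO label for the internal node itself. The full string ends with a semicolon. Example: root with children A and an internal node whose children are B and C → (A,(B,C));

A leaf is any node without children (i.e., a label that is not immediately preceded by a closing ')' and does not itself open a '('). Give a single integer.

Newick: ((B,E,U),(((Q,T),K,S),L));
Scan left-to-right; a leaf is any maximal label run not followed by '(':
  pos 2: leaf 'B' → count = 1
  pos 4: leaf 'E' → count = 2
  pos 6: leaf 'U' → count = 3
  pos 12: leaf 'Q' → count = 4
  pos 14: leaf 'T' → count = 5
  pos 17: leaf 'K' → count = 6
  pos 19: leaf 'S' → count = 7
  pos 22: leaf 'L' → count = 8
Total leaves: 8

Answer: 8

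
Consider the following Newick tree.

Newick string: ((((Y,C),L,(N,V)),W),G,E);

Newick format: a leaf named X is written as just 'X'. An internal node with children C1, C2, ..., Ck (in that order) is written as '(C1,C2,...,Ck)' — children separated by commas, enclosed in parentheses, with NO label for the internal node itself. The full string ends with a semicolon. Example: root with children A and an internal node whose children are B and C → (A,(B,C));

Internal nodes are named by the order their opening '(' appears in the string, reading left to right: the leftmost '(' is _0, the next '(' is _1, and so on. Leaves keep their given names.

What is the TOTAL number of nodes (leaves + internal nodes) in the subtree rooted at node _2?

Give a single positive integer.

Answer: 8

Derivation:
Newick: ((((Y,C),L,(N,V)),W),G,E);
Locate _2: it is the '(' at position 2 (the 3rd '(' reading left to right).
Query: subtree rooted at _2
_2: subtree_size = 1 + 7
  _3: subtree_size = 1 + 2
    Y: subtree_size = 1 + 0
    C: subtree_size = 1 + 0
  L: subtree_size = 1 + 0
  _4: subtree_size = 1 + 2
    N: subtree_size = 1 + 0
    V: subtree_size = 1 + 0
Total subtree size of _2: 8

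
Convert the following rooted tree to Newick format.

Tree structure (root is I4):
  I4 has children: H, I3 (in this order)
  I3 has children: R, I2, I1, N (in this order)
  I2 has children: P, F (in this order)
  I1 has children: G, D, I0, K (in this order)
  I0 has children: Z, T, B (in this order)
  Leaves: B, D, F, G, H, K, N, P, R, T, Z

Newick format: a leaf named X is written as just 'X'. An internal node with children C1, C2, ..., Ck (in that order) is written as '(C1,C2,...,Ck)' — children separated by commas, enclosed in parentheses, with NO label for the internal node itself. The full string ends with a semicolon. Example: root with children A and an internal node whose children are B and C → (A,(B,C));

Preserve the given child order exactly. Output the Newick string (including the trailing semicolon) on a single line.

Answer: (H,(R,(P,F),(G,D,(Z,T,B),K),N));

Derivation:
internal I4 with children ['H', 'I3']
  leaf 'H' → 'H'
  internal I3 with children ['R', 'I2', 'I1', 'N']
    leaf 'R' → 'R'
    internal I2 with children ['P', 'F']
      leaf 'P' → 'P'
      leaf 'F' → 'F'
    → '(P,F)'
    internal I1 with children ['G', 'D', 'I0', 'K']
      leaf 'G' → 'G'
      leaf 'D' → 'D'
      internal I0 with children ['Z', 'T', 'B']
        leaf 'Z' → 'Z'
        leaf 'T' → 'T'
        leaf 'B' → 'B'
      → '(Z,T,B)'
      leaf 'K' → 'K'
    → '(G,D,(Z,T,B),K)'
    leaf 'N' → 'N'
  → '(R,(P,F),(G,D,(Z,T,B),K),N)'
→ '(H,(R,(P,F),(G,D,(Z,T,B),K),N))'
Final: (H,(R,(P,F),(G,D,(Z,T,B),K),N));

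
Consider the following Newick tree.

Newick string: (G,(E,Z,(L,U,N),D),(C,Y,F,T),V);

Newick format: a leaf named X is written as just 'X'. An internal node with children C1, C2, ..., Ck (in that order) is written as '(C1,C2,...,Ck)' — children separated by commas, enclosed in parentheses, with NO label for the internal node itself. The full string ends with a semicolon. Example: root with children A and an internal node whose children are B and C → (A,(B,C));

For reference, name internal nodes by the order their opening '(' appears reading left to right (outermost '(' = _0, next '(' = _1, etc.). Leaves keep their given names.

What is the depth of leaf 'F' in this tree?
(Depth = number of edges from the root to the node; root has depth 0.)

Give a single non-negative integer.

Newick: (G,(E,Z,(L,U,N),D),(C,Y,F,T),V);
Naming internals by '(' encounter order: outermost '(' = _0, next = _1, ...
Query node: F
Path from root: _0 -> _3 -> F
Depth of F: 2 (number of edges from root)

Answer: 2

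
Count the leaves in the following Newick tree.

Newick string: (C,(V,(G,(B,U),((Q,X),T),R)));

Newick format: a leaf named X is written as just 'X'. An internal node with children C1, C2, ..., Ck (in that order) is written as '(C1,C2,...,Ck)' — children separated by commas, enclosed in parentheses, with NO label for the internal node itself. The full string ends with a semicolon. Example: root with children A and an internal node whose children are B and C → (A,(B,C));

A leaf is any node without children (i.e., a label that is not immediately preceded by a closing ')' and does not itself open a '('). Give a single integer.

Newick: (C,(V,(G,(B,U),((Q,X),T),R)));
Scan left-to-right; a leaf is any maximal label run not followed by '(':
  pos 1: leaf 'C' → count = 1
  pos 4: leaf 'V' → count = 2
  pos 7: leaf 'G' → count = 3
  pos 10: leaf 'B' → count = 4
  pos 12: leaf 'U' → count = 5
  pos 17: leaf 'Q' → count = 6
  pos 19: leaf 'X' → count = 7
  pos 22: leaf 'T' → count = 8
  pos 25: leaf 'R' → count = 9
Total leaves: 9

Answer: 9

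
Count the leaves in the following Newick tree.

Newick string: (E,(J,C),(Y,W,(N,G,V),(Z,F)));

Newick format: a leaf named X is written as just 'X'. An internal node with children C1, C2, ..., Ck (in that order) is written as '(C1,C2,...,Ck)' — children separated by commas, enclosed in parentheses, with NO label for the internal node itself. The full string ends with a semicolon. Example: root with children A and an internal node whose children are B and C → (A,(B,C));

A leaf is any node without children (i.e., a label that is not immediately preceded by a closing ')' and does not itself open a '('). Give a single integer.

Answer: 10

Derivation:
Newick: (E,(J,C),(Y,W,(N,G,V),(Z,F)));
Scan left-to-right; a leaf is any maximal label run not followed by '(':
  pos 1: leaf 'E' → count = 1
  pos 4: leaf 'J' → count = 2
  pos 6: leaf 'C' → count = 3
  pos 10: leaf 'Y' → count = 4
  pos 12: leaf 'W' → count = 5
  pos 15: leaf 'N' → count = 6
  pos 17: leaf 'G' → count = 7
  pos 19: leaf 'V' → count = 8
  pos 23: leaf 'Z' → count = 9
  pos 25: leaf 'F' → count = 10
Total leaves: 10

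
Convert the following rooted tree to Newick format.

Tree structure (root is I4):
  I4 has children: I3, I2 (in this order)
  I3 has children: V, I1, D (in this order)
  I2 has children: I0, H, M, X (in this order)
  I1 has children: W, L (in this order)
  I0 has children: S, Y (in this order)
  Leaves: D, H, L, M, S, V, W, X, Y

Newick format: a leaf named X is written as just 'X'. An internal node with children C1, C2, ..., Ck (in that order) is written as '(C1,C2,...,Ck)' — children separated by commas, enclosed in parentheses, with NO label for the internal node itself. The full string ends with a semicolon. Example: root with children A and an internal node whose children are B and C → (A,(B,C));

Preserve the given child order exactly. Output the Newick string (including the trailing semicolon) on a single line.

internal I4 with children ['I3', 'I2']
  internal I3 with children ['V', 'I1', 'D']
    leaf 'V' → 'V'
    internal I1 with children ['W', 'L']
      leaf 'W' → 'W'
      leaf 'L' → 'L'
    → '(W,L)'
    leaf 'D' → 'D'
  → '(V,(W,L),D)'
  internal I2 with children ['I0', 'H', 'M', 'X']
    internal I0 with children ['S', 'Y']
      leaf 'S' → 'S'
      leaf 'Y' → 'Y'
    → '(S,Y)'
    leaf 'H' → 'H'
    leaf 'M' → 'M'
    leaf 'X' → 'X'
  → '((S,Y),H,M,X)'
→ '((V,(W,L),D),((S,Y),H,M,X))'
Final: ((V,(W,L),D),((S,Y),H,M,X));

Answer: ((V,(W,L),D),((S,Y),H,M,X));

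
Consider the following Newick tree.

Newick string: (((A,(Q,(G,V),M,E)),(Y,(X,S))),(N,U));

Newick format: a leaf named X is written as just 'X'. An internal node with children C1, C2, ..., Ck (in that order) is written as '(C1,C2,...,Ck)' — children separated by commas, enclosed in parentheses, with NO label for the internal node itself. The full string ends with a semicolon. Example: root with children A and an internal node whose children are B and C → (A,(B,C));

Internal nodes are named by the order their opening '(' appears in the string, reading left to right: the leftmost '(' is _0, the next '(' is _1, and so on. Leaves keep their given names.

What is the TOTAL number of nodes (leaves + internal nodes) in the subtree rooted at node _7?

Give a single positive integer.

Answer: 3

Derivation:
Newick: (((A,(Q,(G,V),M,E)),(Y,(X,S))),(N,U));
Locate _7: it is the '(' at position 31 (the 8th '(' reading left to right).
Query: subtree rooted at _7
_7: subtree_size = 1 + 2
  N: subtree_size = 1 + 0
  U: subtree_size = 1 + 0
Total subtree size of _7: 3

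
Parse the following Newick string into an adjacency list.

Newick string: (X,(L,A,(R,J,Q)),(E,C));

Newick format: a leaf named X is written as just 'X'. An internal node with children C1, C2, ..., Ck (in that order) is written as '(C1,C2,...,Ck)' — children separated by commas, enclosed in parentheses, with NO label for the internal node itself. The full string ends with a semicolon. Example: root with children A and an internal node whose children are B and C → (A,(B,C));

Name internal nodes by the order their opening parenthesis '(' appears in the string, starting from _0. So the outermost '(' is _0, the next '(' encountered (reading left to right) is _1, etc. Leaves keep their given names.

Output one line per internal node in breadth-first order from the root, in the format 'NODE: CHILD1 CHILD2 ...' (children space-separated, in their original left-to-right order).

Answer: _0: X _1 _3
_1: L A _2
_3: E C
_2: R J Q

Derivation:
Input: (X,(L,A,(R,J,Q)),(E,C));
Scanning left-to-right, naming '(' by encounter order:
  pos 0: '(' -> open internal node _0 (depth 1)
  pos 3: '(' -> open internal node _1 (depth 2)
  pos 8: '(' -> open internal node _2 (depth 3)
  pos 14: ')' -> close internal node _2 (now at depth 2)
  pos 15: ')' -> close internal node _1 (now at depth 1)
  pos 17: '(' -> open internal node _3 (depth 2)
  pos 21: ')' -> close internal node _3 (now at depth 1)
  pos 22: ')' -> close internal node _0 (now at depth 0)
Total internal nodes: 4
BFS adjacency from root:
  _0: X _1 _3
  _1: L A _2
  _3: E C
  _2: R J Q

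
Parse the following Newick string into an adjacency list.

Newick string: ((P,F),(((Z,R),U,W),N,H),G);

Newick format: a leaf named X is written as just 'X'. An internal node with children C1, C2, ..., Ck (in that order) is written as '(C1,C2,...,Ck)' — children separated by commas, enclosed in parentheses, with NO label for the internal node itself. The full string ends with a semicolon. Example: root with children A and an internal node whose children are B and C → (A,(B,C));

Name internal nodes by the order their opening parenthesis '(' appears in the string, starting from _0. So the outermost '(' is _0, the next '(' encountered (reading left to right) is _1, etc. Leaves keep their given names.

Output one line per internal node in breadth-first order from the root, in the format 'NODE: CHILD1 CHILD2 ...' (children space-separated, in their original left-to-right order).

Input: ((P,F),(((Z,R),U,W),N,H),G);
Scanning left-to-right, naming '(' by encounter order:
  pos 0: '(' -> open internal node _0 (depth 1)
  pos 1: '(' -> open internal node _1 (depth 2)
  pos 5: ')' -> close internal node _1 (now at depth 1)
  pos 7: '(' -> open internal node _2 (depth 2)
  pos 8: '(' -> open internal node _3 (depth 3)
  pos 9: '(' -> open internal node _4 (depth 4)
  pos 13: ')' -> close internal node _4 (now at depth 3)
  pos 18: ')' -> close internal node _3 (now at depth 2)
  pos 23: ')' -> close internal node _2 (now at depth 1)
  pos 26: ')' -> close internal node _0 (now at depth 0)
Total internal nodes: 5
BFS adjacency from root:
  _0: _1 _2 G
  _1: P F
  _2: _3 N H
  _3: _4 U W
  _4: Z R

Answer: _0: _1 _2 G
_1: P F
_2: _3 N H
_3: _4 U W
_4: Z R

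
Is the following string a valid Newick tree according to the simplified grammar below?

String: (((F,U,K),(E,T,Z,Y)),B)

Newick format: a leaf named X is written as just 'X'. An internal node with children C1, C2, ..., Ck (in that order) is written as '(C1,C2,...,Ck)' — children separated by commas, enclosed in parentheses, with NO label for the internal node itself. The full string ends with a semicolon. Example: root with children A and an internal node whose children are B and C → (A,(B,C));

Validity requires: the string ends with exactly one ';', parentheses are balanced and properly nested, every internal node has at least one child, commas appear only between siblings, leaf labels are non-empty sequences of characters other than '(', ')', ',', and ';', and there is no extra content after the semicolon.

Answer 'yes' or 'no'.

Input: (((F,U,K),(E,T,Z,Y)),B)
Paren balance: 4 '(' vs 4 ')' OK
Ends with single ';': False
Full parse: FAILS (must end with ;)
Valid: False

Answer: no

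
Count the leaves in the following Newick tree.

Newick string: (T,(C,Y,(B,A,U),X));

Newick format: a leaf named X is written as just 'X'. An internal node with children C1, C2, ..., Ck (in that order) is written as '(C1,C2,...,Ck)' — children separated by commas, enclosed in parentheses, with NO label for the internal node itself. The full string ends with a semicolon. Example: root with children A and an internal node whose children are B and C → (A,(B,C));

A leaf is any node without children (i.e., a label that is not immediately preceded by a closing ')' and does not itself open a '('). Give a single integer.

Newick: (T,(C,Y,(B,A,U),X));
Scan left-to-right; a leaf is any maximal label run not followed by '(':
  pos 1: leaf 'T' → count = 1
  pos 4: leaf 'C' → count = 2
  pos 6: leaf 'Y' → count = 3
  pos 9: leaf 'B' → count = 4
  pos 11: leaf 'A' → count = 5
  pos 13: leaf 'U' → count = 6
  pos 16: leaf 'X' → count = 7
Total leaves: 7

Answer: 7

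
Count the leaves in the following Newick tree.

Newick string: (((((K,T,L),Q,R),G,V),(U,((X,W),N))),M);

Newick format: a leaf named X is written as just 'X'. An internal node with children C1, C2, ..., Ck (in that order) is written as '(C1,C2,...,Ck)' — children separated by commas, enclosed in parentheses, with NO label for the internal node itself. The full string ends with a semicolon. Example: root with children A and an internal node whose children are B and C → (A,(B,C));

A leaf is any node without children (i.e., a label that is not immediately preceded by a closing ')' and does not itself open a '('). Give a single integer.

Newick: (((((K,T,L),Q,R),G,V),(U,((X,W),N))),M);
Scan left-to-right; a leaf is any maximal label run not followed by '(':
  pos 5: leaf 'K' → count = 1
  pos 7: leaf 'T' → count = 2
  pos 9: leaf 'L' → count = 3
  pos 12: leaf 'Q' → count = 4
  pos 14: leaf 'R' → count = 5
  pos 17: leaf 'G' → count = 6
  pos 19: leaf 'V' → count = 7
  pos 23: leaf 'U' → count = 8
  pos 27: leaf 'X' → count = 9
  pos 29: leaf 'W' → count = 10
  pos 32: leaf 'N' → count = 11
  pos 37: leaf 'M' → count = 12
Total leaves: 12

Answer: 12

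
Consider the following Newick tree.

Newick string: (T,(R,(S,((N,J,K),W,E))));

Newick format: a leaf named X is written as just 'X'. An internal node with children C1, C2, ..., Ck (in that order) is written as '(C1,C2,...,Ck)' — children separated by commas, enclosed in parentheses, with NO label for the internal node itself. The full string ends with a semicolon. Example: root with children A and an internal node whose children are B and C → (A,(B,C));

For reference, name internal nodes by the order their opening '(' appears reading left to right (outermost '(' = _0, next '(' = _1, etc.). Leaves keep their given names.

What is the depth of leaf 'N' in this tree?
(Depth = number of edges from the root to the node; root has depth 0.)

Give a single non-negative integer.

Newick: (T,(R,(S,((N,J,K),W,E))));
Naming internals by '(' encounter order: outermost '(' = _0, next = _1, ...
Query node: N
Path from root: _0 -> _1 -> _2 -> _3 -> _4 -> N
Depth of N: 5 (number of edges from root)

Answer: 5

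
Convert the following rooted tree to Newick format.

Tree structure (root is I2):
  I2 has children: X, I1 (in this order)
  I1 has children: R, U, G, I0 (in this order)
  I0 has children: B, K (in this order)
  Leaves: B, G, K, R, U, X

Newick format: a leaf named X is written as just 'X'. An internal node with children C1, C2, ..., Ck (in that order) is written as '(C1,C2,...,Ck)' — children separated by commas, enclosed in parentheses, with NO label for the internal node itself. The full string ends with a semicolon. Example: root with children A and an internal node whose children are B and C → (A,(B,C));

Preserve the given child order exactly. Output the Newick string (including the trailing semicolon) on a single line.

internal I2 with children ['X', 'I1']
  leaf 'X' → 'X'
  internal I1 with children ['R', 'U', 'G', 'I0']
    leaf 'R' → 'R'
    leaf 'U' → 'U'
    leaf 'G' → 'G'
    internal I0 with children ['B', 'K']
      leaf 'B' → 'B'
      leaf 'K' → 'K'
    → '(B,K)'
  → '(R,U,G,(B,K))'
→ '(X,(R,U,G,(B,K)))'
Final: (X,(R,U,G,(B,K)));

Answer: (X,(R,U,G,(B,K)));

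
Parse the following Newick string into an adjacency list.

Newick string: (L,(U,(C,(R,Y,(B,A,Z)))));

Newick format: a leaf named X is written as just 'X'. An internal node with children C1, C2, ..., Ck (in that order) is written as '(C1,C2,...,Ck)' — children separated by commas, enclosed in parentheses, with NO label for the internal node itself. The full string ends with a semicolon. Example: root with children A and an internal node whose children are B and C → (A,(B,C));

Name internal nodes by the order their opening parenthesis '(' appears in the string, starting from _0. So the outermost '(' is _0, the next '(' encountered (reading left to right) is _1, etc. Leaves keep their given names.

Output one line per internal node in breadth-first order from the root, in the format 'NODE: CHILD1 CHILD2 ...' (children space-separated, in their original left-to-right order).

Answer: _0: L _1
_1: U _2
_2: C _3
_3: R Y _4
_4: B A Z

Derivation:
Input: (L,(U,(C,(R,Y,(B,A,Z)))));
Scanning left-to-right, naming '(' by encounter order:
  pos 0: '(' -> open internal node _0 (depth 1)
  pos 3: '(' -> open internal node _1 (depth 2)
  pos 6: '(' -> open internal node _2 (depth 3)
  pos 9: '(' -> open internal node _3 (depth 4)
  pos 14: '(' -> open internal node _4 (depth 5)
  pos 20: ')' -> close internal node _4 (now at depth 4)
  pos 21: ')' -> close internal node _3 (now at depth 3)
  pos 22: ')' -> close internal node _2 (now at depth 2)
  pos 23: ')' -> close internal node _1 (now at depth 1)
  pos 24: ')' -> close internal node _0 (now at depth 0)
Total internal nodes: 5
BFS adjacency from root:
  _0: L _1
  _1: U _2
  _2: C _3
  _3: R Y _4
  _4: B A Z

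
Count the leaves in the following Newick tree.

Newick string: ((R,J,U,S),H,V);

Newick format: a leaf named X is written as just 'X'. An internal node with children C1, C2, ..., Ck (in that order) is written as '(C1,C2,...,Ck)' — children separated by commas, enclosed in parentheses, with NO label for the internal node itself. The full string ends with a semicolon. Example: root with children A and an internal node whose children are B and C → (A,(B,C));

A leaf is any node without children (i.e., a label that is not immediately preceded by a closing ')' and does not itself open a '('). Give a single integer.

Answer: 6

Derivation:
Newick: ((R,J,U,S),H,V);
Scan left-to-right; a leaf is any maximal label run not followed by '(':
  pos 2: leaf 'R' → count = 1
  pos 4: leaf 'J' → count = 2
  pos 6: leaf 'U' → count = 3
  pos 8: leaf 'S' → count = 4
  pos 11: leaf 'H' → count = 5
  pos 13: leaf 'V' → count = 6
Total leaves: 6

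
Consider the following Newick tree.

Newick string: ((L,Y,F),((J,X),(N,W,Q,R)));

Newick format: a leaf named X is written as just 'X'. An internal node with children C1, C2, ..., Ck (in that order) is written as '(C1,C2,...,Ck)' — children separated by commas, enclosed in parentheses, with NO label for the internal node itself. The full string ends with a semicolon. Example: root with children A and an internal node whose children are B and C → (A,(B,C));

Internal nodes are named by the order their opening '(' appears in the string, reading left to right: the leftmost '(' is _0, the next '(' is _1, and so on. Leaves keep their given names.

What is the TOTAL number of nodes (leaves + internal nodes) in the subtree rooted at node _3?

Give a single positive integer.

Answer: 3

Derivation:
Newick: ((L,Y,F),((J,X),(N,W,Q,R)));
Locate _3: it is the '(' at position 10 (the 4th '(' reading left to right).
Query: subtree rooted at _3
_3: subtree_size = 1 + 2
  J: subtree_size = 1 + 0
  X: subtree_size = 1 + 0
Total subtree size of _3: 3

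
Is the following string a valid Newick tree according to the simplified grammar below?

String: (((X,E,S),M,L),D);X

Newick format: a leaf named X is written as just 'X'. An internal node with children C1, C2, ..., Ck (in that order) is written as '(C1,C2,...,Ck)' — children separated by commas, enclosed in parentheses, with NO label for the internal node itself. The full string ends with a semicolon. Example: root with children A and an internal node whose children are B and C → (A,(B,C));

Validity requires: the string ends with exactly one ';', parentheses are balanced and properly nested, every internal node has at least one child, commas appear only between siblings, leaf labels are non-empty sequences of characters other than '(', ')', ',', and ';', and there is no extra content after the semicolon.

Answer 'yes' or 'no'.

Input: (((X,E,S),M,L),D);X
Paren balance: 3 '(' vs 3 ')' OK
Ends with single ';': False
Full parse: FAILS (must end with ;)
Valid: False

Answer: no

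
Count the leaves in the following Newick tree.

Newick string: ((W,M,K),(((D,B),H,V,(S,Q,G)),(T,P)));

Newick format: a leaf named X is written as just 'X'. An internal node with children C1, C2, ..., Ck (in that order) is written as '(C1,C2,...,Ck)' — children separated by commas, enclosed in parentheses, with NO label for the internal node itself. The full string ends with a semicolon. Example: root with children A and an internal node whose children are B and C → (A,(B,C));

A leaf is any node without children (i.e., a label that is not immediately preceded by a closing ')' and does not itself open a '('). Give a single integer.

Newick: ((W,M,K),(((D,B),H,V,(S,Q,G)),(T,P)));
Scan left-to-right; a leaf is any maximal label run not followed by '(':
  pos 2: leaf 'W' → count = 1
  pos 4: leaf 'M' → count = 2
  pos 6: leaf 'K' → count = 3
  pos 12: leaf 'D' → count = 4
  pos 14: leaf 'B' → count = 5
  pos 17: leaf 'H' → count = 6
  pos 19: leaf 'V' → count = 7
  pos 22: leaf 'S' → count = 8
  pos 24: leaf 'Q' → count = 9
  pos 26: leaf 'G' → count = 10
  pos 31: leaf 'T' → count = 11
  pos 33: leaf 'P' → count = 12
Total leaves: 12

Answer: 12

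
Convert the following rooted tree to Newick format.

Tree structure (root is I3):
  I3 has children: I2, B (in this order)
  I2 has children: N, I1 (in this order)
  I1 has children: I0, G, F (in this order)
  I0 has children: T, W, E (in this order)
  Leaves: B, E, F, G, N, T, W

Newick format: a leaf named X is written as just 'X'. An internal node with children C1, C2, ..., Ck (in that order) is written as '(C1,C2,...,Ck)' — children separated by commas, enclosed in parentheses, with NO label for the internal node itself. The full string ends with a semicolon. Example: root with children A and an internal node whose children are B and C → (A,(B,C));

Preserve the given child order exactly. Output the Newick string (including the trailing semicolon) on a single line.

internal I3 with children ['I2', 'B']
  internal I2 with children ['N', 'I1']
    leaf 'N' → 'N'
    internal I1 with children ['I0', 'G', 'F']
      internal I0 with children ['T', 'W', 'E']
        leaf 'T' → 'T'
        leaf 'W' → 'W'
        leaf 'E' → 'E'
      → '(T,W,E)'
      leaf 'G' → 'G'
      leaf 'F' → 'F'
    → '((T,W,E),G,F)'
  → '(N,((T,W,E),G,F))'
  leaf 'B' → 'B'
→ '((N,((T,W,E),G,F)),B)'
Final: ((N,((T,W,E),G,F)),B);

Answer: ((N,((T,W,E),G,F)),B);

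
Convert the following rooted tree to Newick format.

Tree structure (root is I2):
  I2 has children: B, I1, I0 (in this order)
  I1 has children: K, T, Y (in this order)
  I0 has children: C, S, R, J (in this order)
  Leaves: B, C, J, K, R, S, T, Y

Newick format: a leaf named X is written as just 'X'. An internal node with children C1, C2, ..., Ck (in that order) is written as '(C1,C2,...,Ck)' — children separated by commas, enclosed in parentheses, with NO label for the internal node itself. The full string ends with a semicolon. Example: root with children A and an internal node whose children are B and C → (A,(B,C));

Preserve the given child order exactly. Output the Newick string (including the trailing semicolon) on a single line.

Answer: (B,(K,T,Y),(C,S,R,J));

Derivation:
internal I2 with children ['B', 'I1', 'I0']
  leaf 'B' → 'B'
  internal I1 with children ['K', 'T', 'Y']
    leaf 'K' → 'K'
    leaf 'T' → 'T'
    leaf 'Y' → 'Y'
  → '(K,T,Y)'
  internal I0 with children ['C', 'S', 'R', 'J']
    leaf 'C' → 'C'
    leaf 'S' → 'S'
    leaf 'R' → 'R'
    leaf 'J' → 'J'
  → '(C,S,R,J)'
→ '(B,(K,T,Y),(C,S,R,J))'
Final: (B,(K,T,Y),(C,S,R,J));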